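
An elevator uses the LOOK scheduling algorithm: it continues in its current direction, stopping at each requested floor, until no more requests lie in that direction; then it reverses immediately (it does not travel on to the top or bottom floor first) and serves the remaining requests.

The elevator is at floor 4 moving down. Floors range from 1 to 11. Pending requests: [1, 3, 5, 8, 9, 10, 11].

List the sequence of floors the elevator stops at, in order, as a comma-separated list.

Current: 4, moving DOWN
Serve below first (descending): [3, 1]
Then reverse, serve above (ascending): [5, 8, 9, 10, 11]

Answer: 3, 1, 5, 8, 9, 10, 11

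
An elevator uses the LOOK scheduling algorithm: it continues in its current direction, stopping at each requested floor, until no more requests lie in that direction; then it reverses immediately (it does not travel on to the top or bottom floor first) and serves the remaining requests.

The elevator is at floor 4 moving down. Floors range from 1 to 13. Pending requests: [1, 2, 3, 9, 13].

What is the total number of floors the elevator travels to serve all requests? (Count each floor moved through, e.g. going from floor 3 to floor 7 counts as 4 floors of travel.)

Start at floor 4 moving down, LOOK stop order: [3, 2, 1, 9, 13]
  4 → 3: |3-4| = 1, total = 1
  3 → 2: |2-3| = 1, total = 2
  2 → 1: |1-2| = 1, total = 3
  1 → 9: |9-1| = 8, total = 11
  9 → 13: |13-9| = 4, total = 15

Answer: 15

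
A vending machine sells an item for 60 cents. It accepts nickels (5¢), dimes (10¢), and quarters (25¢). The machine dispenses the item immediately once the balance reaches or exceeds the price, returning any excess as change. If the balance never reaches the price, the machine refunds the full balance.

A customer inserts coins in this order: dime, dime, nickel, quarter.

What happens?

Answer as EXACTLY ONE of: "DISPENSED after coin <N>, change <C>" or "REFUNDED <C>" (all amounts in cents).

Price: 60¢
Coin 1 (dime, 10¢): balance = 10¢
Coin 2 (dime, 10¢): balance = 20¢
Coin 3 (nickel, 5¢): balance = 25¢
Coin 4 (quarter, 25¢): balance = 50¢
All coins inserted, balance 50¢ < price 60¢ → REFUND 50¢

Answer: REFUNDED 50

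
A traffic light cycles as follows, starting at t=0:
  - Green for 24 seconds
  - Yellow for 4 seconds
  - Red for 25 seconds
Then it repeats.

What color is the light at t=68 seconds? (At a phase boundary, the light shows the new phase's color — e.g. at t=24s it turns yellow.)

Answer: green

Derivation:
Cycle length = 24 + 4 + 25 = 53s
t = 68, phase_t = 68 mod 53 = 15
15 < 24 (green end) → GREEN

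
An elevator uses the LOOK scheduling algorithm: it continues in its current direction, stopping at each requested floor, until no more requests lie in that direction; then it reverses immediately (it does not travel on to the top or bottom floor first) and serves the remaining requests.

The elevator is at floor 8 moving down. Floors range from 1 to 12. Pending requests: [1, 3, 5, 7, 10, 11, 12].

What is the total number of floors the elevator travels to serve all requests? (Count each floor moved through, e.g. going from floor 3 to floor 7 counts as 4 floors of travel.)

Answer: 18

Derivation:
Start at floor 8 moving down, LOOK stop order: [7, 5, 3, 1, 10, 11, 12]
  8 → 7: |7-8| = 1, total = 1
  7 → 5: |5-7| = 2, total = 3
  5 → 3: |3-5| = 2, total = 5
  3 → 1: |1-3| = 2, total = 7
  1 → 10: |10-1| = 9, total = 16
  10 → 11: |11-10| = 1, total = 17
  11 → 12: |12-11| = 1, total = 18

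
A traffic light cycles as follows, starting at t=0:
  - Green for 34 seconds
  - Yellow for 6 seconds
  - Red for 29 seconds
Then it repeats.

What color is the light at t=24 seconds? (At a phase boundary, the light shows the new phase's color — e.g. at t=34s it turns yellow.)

Answer: green

Derivation:
Cycle length = 34 + 6 + 29 = 69s
t = 24, phase_t = 24 mod 69 = 24
24 < 34 (green end) → GREEN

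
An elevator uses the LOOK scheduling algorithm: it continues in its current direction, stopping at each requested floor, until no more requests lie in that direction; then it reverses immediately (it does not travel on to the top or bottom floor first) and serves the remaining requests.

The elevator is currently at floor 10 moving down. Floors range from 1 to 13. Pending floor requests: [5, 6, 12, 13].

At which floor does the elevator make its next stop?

Current floor: 10, direction: down
Requests above: [12, 13]
Requests below: [5, 6]
Moving down and requests lie below → nearest below is max([5, 6]) = 6

Answer: 6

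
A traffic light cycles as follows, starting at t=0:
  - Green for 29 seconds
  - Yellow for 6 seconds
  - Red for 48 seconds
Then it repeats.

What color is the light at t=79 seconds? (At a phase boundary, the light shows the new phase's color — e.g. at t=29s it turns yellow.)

Cycle length = 29 + 6 + 48 = 83s
t = 79, phase_t = 79 mod 83 = 79
79 >= 35 → RED

Answer: red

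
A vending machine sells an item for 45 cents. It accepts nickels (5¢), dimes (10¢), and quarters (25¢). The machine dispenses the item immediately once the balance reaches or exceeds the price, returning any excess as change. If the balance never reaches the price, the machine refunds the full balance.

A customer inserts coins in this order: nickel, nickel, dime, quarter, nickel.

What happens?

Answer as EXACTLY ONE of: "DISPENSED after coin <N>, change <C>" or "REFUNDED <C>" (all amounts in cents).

Answer: DISPENSED after coin 4, change 0

Derivation:
Price: 45¢
Coin 1 (nickel, 5¢): balance = 5¢
Coin 2 (nickel, 5¢): balance = 10¢
Coin 3 (dime, 10¢): balance = 20¢
Coin 4 (quarter, 25¢): balance = 45¢
  → balance >= price → DISPENSE, change = 45 - 45 = 0¢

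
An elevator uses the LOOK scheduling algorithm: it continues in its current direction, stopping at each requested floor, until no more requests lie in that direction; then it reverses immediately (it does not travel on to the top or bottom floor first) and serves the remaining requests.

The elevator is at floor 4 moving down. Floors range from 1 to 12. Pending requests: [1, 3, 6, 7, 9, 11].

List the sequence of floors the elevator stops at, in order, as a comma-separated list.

Current: 4, moving DOWN
Serve below first (descending): [3, 1]
Then reverse, serve above (ascending): [6, 7, 9, 11]

Answer: 3, 1, 6, 7, 9, 11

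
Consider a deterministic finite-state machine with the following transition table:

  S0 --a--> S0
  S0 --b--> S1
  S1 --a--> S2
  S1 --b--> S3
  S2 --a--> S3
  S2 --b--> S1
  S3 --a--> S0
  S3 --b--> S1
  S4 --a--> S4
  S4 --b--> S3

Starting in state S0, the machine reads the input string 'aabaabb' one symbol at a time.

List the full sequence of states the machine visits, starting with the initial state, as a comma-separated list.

Start: S0
  read 'a': S0 --a--> S0
  read 'a': S0 --a--> S0
  read 'b': S0 --b--> S1
  read 'a': S1 --a--> S2
  read 'a': S2 --a--> S3
  read 'b': S3 --b--> S1
  read 'b': S1 --b--> S3

Answer: S0, S0, S0, S1, S2, S3, S1, S3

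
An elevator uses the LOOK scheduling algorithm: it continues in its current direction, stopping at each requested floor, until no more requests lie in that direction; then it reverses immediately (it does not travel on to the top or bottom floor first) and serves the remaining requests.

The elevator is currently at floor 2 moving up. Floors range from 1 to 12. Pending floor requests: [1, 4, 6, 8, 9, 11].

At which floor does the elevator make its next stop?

Answer: 4

Derivation:
Current floor: 2, direction: up
Requests above: [4, 6, 8, 9, 11]
Requests below: [1]
Moving up and requests lie above → nearest above is min([4, 6, 8, 9, 11]) = 4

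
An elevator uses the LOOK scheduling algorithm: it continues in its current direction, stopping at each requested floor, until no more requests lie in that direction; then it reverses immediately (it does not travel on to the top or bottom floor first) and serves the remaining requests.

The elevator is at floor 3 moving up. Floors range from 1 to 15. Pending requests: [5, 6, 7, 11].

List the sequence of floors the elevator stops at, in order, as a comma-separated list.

Answer: 5, 6, 7, 11

Derivation:
Current: 3, moving UP
Serve above first (ascending): [5, 6, 7, 11]
Then reverse, serve below (descending): []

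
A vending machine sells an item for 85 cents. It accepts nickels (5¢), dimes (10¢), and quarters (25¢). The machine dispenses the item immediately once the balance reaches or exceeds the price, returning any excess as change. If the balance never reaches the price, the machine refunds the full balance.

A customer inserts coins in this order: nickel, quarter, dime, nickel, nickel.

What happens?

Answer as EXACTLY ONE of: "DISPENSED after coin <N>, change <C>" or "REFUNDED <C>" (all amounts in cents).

Answer: REFUNDED 50

Derivation:
Price: 85¢
Coin 1 (nickel, 5¢): balance = 5¢
Coin 2 (quarter, 25¢): balance = 30¢
Coin 3 (dime, 10¢): balance = 40¢
Coin 4 (nickel, 5¢): balance = 45¢
Coin 5 (nickel, 5¢): balance = 50¢
All coins inserted, balance 50¢ < price 85¢ → REFUND 50¢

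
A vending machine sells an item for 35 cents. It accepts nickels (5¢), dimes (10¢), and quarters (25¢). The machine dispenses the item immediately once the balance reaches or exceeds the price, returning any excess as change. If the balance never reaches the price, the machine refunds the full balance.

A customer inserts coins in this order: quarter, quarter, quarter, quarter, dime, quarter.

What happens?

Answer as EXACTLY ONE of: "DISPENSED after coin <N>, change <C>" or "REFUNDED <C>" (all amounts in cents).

Answer: DISPENSED after coin 2, change 15

Derivation:
Price: 35¢
Coin 1 (quarter, 25¢): balance = 25¢
Coin 2 (quarter, 25¢): balance = 50¢
  → balance >= price → DISPENSE, change = 50 - 35 = 15¢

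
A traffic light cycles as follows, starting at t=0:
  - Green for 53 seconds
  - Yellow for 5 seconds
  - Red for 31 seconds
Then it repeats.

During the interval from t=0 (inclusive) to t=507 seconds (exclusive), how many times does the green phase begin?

Cycle = 53+5+31 = 89s
green phase starts at t = k*89 + 0 for k=0,1,2,...
Need k*89+0 < 507 → k < 5.697
k ∈ {0, ..., 5} → 6 starts

Answer: 6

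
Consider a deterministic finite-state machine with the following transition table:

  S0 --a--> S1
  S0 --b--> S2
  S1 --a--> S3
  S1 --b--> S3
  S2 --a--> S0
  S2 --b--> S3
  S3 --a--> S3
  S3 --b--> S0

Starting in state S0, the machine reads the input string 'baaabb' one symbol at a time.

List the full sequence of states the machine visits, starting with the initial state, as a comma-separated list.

Answer: S0, S2, S0, S1, S3, S0, S2

Derivation:
Start: S0
  read 'b': S0 --b--> S2
  read 'a': S2 --a--> S0
  read 'a': S0 --a--> S1
  read 'a': S1 --a--> S3
  read 'b': S3 --b--> S0
  read 'b': S0 --b--> S2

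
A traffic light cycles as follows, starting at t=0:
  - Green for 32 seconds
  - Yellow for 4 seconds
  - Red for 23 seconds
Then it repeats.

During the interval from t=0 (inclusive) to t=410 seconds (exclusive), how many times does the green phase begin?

Answer: 7

Derivation:
Cycle = 32+4+23 = 59s
green phase starts at t = k*59 + 0 for k=0,1,2,...
Need k*59+0 < 410 → k < 6.949
k ∈ {0, ..., 6} → 7 starts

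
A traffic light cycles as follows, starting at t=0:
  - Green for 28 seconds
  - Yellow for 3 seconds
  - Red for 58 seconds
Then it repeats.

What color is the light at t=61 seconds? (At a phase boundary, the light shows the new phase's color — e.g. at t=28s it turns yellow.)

Answer: red

Derivation:
Cycle length = 28 + 3 + 58 = 89s
t = 61, phase_t = 61 mod 89 = 61
61 >= 31 → RED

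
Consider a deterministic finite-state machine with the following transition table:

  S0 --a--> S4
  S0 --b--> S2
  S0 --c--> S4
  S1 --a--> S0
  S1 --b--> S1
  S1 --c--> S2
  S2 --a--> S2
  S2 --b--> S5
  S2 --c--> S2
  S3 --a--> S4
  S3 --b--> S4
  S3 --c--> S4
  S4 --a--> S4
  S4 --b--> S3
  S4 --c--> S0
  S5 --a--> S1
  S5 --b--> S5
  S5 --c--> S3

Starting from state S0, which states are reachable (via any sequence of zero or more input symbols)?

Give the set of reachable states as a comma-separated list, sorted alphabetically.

Answer: S0, S1, S2, S3, S4, S5

Derivation:
BFS from S0:
  visit S0: S0--a-->S4 (new), S0--b-->S2 (new), S0--c-->S4 (seen)
  visit S4: S4--a-->S4 (seen), S4--b-->S3 (new), S4--c-->S0 (seen)
  visit S2: S2--a-->S2 (seen), S2--b-->S5 (new), S2--c-->S2 (seen)
  visit S3: S3--a-->S4 (seen), S3--b-->S4 (seen), S3--c-->S4 (seen)
  visit S5: S5--a-->S1 (new), S5--b-->S5 (seen), S5--c-->S3 (seen)
  visit S1: S1--a-->S0 (seen), S1--b-->S1 (seen), S1--c-->S2 (seen)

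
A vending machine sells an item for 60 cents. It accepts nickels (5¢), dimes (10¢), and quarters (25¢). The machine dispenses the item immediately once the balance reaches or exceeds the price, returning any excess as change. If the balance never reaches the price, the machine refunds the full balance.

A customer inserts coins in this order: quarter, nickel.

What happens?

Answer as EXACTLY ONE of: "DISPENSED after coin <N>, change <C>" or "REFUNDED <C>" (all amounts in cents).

Answer: REFUNDED 30

Derivation:
Price: 60¢
Coin 1 (quarter, 25¢): balance = 25¢
Coin 2 (nickel, 5¢): balance = 30¢
All coins inserted, balance 30¢ < price 60¢ → REFUND 30¢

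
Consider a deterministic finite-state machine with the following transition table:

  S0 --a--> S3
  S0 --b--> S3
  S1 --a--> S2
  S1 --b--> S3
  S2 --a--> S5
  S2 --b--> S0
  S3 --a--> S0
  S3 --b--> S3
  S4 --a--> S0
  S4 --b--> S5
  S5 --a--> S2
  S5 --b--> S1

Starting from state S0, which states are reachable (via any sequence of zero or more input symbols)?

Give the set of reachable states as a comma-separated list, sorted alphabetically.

Answer: S0, S3

Derivation:
BFS from S0:
  visit S0: S0--a-->S3 (new), S0--b-->S3 (seen)
  visit S3: S3--a-->S0 (seen), S3--b-->S3 (seen)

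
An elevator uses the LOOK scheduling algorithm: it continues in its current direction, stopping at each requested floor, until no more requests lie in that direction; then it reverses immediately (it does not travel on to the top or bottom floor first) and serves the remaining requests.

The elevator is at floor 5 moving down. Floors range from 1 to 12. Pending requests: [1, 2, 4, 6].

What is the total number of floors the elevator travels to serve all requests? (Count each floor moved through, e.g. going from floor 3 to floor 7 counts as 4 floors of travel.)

Start at floor 5 moving down, LOOK stop order: [4, 2, 1, 6]
  5 → 4: |4-5| = 1, total = 1
  4 → 2: |2-4| = 2, total = 3
  2 → 1: |1-2| = 1, total = 4
  1 → 6: |6-1| = 5, total = 9

Answer: 9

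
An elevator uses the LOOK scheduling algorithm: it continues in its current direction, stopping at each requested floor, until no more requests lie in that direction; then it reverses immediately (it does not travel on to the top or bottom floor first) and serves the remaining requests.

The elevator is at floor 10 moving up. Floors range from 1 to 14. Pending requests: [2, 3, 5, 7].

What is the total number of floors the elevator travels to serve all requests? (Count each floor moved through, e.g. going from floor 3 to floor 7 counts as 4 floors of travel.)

Start at floor 10 moving up, LOOK stop order: [7, 5, 3, 2]
  10 → 7: |7-10| = 3, total = 3
  7 → 5: |5-7| = 2, total = 5
  5 → 3: |3-5| = 2, total = 7
  3 → 2: |2-3| = 1, total = 8

Answer: 8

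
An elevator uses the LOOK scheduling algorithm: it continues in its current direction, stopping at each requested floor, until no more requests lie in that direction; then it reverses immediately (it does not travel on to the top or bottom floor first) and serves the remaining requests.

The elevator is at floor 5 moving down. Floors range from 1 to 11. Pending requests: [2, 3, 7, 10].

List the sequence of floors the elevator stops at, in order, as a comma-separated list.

Current: 5, moving DOWN
Serve below first (descending): [3, 2]
Then reverse, serve above (ascending): [7, 10]

Answer: 3, 2, 7, 10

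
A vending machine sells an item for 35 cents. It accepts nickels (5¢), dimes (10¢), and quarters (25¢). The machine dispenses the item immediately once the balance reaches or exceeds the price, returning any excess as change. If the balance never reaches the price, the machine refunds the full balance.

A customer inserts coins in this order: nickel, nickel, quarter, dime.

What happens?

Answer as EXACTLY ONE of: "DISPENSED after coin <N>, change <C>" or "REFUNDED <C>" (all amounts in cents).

Answer: DISPENSED after coin 3, change 0

Derivation:
Price: 35¢
Coin 1 (nickel, 5¢): balance = 5¢
Coin 2 (nickel, 5¢): balance = 10¢
Coin 3 (quarter, 25¢): balance = 35¢
  → balance >= price → DISPENSE, change = 35 - 35 = 0¢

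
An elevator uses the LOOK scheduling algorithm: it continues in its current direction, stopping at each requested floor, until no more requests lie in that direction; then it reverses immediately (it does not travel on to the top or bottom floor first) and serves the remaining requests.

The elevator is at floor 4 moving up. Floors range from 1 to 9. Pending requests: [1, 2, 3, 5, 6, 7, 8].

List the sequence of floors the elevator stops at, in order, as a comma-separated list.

Current: 4, moving UP
Serve above first (ascending): [5, 6, 7, 8]
Then reverse, serve below (descending): [3, 2, 1]

Answer: 5, 6, 7, 8, 3, 2, 1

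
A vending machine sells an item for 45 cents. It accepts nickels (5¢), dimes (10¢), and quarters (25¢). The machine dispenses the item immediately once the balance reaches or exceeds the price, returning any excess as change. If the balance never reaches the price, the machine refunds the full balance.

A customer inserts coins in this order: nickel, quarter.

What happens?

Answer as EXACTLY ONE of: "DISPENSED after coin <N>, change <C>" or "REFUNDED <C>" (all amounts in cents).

Answer: REFUNDED 30

Derivation:
Price: 45¢
Coin 1 (nickel, 5¢): balance = 5¢
Coin 2 (quarter, 25¢): balance = 30¢
All coins inserted, balance 30¢ < price 45¢ → REFUND 30¢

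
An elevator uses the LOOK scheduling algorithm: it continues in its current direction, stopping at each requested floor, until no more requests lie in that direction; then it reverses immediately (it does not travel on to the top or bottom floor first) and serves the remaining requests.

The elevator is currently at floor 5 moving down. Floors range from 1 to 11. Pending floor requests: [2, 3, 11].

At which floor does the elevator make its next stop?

Answer: 3

Derivation:
Current floor: 5, direction: down
Requests above: [11]
Requests below: [2, 3]
Moving down and requests lie below → nearest below is max([2, 3]) = 3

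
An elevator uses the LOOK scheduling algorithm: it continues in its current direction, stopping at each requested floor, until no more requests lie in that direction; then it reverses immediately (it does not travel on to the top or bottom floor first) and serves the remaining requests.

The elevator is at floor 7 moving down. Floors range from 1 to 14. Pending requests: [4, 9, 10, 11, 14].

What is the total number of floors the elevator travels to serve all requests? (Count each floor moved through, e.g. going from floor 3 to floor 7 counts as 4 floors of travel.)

Answer: 13

Derivation:
Start at floor 7 moving down, LOOK stop order: [4, 9, 10, 11, 14]
  7 → 4: |4-7| = 3, total = 3
  4 → 9: |9-4| = 5, total = 8
  9 → 10: |10-9| = 1, total = 9
  10 → 11: |11-10| = 1, total = 10
  11 → 14: |14-11| = 3, total = 13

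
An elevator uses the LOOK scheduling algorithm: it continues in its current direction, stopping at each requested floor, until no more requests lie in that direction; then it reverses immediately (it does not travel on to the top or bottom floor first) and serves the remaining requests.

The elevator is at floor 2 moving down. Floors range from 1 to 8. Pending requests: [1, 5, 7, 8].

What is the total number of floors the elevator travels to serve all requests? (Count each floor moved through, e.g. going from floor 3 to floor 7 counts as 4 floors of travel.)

Answer: 8

Derivation:
Start at floor 2 moving down, LOOK stop order: [1, 5, 7, 8]
  2 → 1: |1-2| = 1, total = 1
  1 → 5: |5-1| = 4, total = 5
  5 → 7: |7-5| = 2, total = 7
  7 → 8: |8-7| = 1, total = 8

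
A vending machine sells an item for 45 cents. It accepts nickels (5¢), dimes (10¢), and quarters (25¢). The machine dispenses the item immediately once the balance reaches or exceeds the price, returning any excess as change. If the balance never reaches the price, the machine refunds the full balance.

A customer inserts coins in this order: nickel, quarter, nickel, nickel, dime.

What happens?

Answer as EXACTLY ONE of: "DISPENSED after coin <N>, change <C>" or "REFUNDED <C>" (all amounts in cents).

Answer: DISPENSED after coin 5, change 5

Derivation:
Price: 45¢
Coin 1 (nickel, 5¢): balance = 5¢
Coin 2 (quarter, 25¢): balance = 30¢
Coin 3 (nickel, 5¢): balance = 35¢
Coin 4 (nickel, 5¢): balance = 40¢
Coin 5 (dime, 10¢): balance = 50¢
  → balance >= price → DISPENSE, change = 50 - 45 = 5¢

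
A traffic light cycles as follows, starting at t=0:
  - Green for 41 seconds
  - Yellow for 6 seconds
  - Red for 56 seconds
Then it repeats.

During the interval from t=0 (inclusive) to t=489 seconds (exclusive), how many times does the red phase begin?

Cycle = 41+6+56 = 103s
red phase starts at t = k*103 + 47 for k=0,1,2,...
Need k*103+47 < 489 → k < 4.291
k ∈ {0, ..., 4} → 5 starts

Answer: 5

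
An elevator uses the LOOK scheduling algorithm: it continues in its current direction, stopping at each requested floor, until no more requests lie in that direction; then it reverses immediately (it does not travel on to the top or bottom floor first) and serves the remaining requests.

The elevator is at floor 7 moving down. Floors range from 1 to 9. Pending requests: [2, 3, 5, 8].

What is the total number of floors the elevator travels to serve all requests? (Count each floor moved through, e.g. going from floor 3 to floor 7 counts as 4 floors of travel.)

Start at floor 7 moving down, LOOK stop order: [5, 3, 2, 8]
  7 → 5: |5-7| = 2, total = 2
  5 → 3: |3-5| = 2, total = 4
  3 → 2: |2-3| = 1, total = 5
  2 → 8: |8-2| = 6, total = 11

Answer: 11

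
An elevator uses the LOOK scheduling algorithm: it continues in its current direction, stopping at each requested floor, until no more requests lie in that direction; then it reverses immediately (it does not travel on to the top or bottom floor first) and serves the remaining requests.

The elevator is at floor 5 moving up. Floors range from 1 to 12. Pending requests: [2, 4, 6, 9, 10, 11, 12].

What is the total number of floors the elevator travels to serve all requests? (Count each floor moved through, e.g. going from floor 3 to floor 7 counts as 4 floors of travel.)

Answer: 17

Derivation:
Start at floor 5 moving up, LOOK stop order: [6, 9, 10, 11, 12, 4, 2]
  5 → 6: |6-5| = 1, total = 1
  6 → 9: |9-6| = 3, total = 4
  9 → 10: |10-9| = 1, total = 5
  10 → 11: |11-10| = 1, total = 6
  11 → 12: |12-11| = 1, total = 7
  12 → 4: |4-12| = 8, total = 15
  4 → 2: |2-4| = 2, total = 17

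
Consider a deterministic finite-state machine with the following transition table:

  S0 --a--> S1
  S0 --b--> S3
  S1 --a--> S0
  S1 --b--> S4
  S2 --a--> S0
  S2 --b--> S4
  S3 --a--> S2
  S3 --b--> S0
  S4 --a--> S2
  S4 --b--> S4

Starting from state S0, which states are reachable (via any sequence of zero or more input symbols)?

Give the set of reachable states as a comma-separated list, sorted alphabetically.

BFS from S0:
  visit S0: S0--a-->S1 (new), S0--b-->S3 (new)
  visit S1: S1--a-->S0 (seen), S1--b-->S4 (new)
  visit S3: S3--a-->S2 (new), S3--b-->S0 (seen)
  visit S4: S4--a-->S2 (seen), S4--b-->S4 (seen)
  visit S2: S2--a-->S0 (seen), S2--b-->S4 (seen)

Answer: S0, S1, S2, S3, S4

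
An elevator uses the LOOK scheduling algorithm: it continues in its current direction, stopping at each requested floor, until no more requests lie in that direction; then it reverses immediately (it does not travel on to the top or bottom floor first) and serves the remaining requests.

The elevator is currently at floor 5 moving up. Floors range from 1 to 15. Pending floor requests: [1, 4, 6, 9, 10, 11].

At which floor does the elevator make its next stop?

Answer: 6

Derivation:
Current floor: 5, direction: up
Requests above: [6, 9, 10, 11]
Requests below: [1, 4]
Moving up and requests lie above → nearest above is min([6, 9, 10, 11]) = 6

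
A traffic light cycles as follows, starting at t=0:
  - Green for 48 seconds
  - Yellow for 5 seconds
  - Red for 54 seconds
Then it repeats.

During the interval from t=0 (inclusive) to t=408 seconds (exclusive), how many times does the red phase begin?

Answer: 4

Derivation:
Cycle = 48+5+54 = 107s
red phase starts at t = k*107 + 53 for k=0,1,2,...
Need k*107+53 < 408 → k < 3.318
k ∈ {0, ..., 3} → 4 starts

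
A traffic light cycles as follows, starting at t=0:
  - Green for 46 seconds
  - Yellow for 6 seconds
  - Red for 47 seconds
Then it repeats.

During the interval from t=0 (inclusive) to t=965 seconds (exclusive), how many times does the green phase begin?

Answer: 10

Derivation:
Cycle = 46+6+47 = 99s
green phase starts at t = k*99 + 0 for k=0,1,2,...
Need k*99+0 < 965 → k < 9.747
k ∈ {0, ..., 9} → 10 starts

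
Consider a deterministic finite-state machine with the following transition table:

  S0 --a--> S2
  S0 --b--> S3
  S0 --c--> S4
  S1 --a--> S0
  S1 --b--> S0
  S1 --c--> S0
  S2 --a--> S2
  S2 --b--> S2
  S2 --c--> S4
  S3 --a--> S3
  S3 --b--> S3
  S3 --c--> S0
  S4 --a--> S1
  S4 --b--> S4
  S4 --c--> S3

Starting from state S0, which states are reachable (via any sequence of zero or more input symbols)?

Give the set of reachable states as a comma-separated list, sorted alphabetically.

Answer: S0, S1, S2, S3, S4

Derivation:
BFS from S0:
  visit S0: S0--a-->S2 (new), S0--b-->S3 (new), S0--c-->S4 (new)
  visit S2: S2--a-->S2 (seen), S2--b-->S2 (seen), S2--c-->S4 (seen)
  visit S3: S3--a-->S3 (seen), S3--b-->S3 (seen), S3--c-->S0 (seen)
  visit S4: S4--a-->S1 (new), S4--b-->S4 (seen), S4--c-->S3 (seen)
  visit S1: S1--a-->S0 (seen), S1--b-->S0 (seen), S1--c-->S0 (seen)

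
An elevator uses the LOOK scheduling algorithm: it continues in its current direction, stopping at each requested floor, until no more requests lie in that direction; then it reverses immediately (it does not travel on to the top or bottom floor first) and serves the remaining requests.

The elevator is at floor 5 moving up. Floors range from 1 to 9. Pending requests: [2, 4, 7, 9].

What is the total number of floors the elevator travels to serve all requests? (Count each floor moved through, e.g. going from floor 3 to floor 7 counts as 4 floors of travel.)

Start at floor 5 moving up, LOOK stop order: [7, 9, 4, 2]
  5 → 7: |7-5| = 2, total = 2
  7 → 9: |9-7| = 2, total = 4
  9 → 4: |4-9| = 5, total = 9
  4 → 2: |2-4| = 2, total = 11

Answer: 11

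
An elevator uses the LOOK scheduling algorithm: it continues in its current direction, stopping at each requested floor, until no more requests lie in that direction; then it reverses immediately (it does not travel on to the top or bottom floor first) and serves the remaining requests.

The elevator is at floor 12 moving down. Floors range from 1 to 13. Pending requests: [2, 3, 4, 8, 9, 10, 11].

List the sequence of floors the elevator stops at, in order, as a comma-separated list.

Answer: 11, 10, 9, 8, 4, 3, 2

Derivation:
Current: 12, moving DOWN
Serve below first (descending): [11, 10, 9, 8, 4, 3, 2]
Then reverse, serve above (ascending): []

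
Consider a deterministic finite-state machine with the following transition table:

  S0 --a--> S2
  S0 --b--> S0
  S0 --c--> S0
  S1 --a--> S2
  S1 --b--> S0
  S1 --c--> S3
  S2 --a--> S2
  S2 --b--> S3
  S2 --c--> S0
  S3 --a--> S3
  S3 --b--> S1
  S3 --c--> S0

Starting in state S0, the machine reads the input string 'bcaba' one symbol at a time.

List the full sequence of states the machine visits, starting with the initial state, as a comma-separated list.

Start: S0
  read 'b': S0 --b--> S0
  read 'c': S0 --c--> S0
  read 'a': S0 --a--> S2
  read 'b': S2 --b--> S3
  read 'a': S3 --a--> S3

Answer: S0, S0, S0, S2, S3, S3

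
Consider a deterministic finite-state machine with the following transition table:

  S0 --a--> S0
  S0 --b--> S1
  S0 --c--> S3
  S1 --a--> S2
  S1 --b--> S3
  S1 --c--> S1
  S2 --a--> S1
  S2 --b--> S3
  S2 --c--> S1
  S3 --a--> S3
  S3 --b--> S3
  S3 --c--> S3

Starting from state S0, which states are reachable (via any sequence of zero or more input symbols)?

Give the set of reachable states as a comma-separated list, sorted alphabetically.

Answer: S0, S1, S2, S3

Derivation:
BFS from S0:
  visit S0: S0--a-->S0 (seen), S0--b-->S1 (new), S0--c-->S3 (new)
  visit S1: S1--a-->S2 (new), S1--b-->S3 (seen), S1--c-->S1 (seen)
  visit S3: S3--a-->S3 (seen), S3--b-->S3 (seen), S3--c-->S3 (seen)
  visit S2: S2--a-->S1 (seen), S2--b-->S3 (seen), S2--c-->S1 (seen)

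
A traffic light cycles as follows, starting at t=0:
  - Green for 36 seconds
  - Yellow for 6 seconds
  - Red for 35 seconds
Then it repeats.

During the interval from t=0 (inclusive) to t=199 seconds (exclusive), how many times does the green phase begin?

Cycle = 36+6+35 = 77s
green phase starts at t = k*77 + 0 for k=0,1,2,...
Need k*77+0 < 199 → k < 2.584
k ∈ {0, ..., 2} → 3 starts

Answer: 3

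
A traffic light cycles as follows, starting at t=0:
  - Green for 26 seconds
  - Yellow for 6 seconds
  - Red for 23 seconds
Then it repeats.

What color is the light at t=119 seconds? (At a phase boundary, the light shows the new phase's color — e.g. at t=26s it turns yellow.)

Answer: green

Derivation:
Cycle length = 26 + 6 + 23 = 55s
t = 119, phase_t = 119 mod 55 = 9
9 < 26 (green end) → GREEN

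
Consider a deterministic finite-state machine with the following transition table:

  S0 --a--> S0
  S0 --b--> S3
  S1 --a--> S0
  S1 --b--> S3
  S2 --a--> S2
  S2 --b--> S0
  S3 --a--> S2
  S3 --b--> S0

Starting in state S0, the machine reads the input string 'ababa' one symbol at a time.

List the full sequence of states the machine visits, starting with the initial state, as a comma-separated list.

Answer: S0, S0, S3, S2, S0, S0

Derivation:
Start: S0
  read 'a': S0 --a--> S0
  read 'b': S0 --b--> S3
  read 'a': S3 --a--> S2
  read 'b': S2 --b--> S0
  read 'a': S0 --a--> S0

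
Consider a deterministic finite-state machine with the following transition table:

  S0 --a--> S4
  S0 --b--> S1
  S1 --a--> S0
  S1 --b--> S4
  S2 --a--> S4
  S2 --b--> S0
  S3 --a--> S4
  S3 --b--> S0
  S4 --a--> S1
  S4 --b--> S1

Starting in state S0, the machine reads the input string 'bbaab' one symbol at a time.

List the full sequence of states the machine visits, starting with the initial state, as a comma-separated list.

Start: S0
  read 'b': S0 --b--> S1
  read 'b': S1 --b--> S4
  read 'a': S4 --a--> S1
  read 'a': S1 --a--> S0
  read 'b': S0 --b--> S1

Answer: S0, S1, S4, S1, S0, S1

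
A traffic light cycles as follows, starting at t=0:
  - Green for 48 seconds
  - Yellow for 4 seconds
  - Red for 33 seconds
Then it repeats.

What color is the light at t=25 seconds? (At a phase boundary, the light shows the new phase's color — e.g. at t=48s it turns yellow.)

Answer: green

Derivation:
Cycle length = 48 + 4 + 33 = 85s
t = 25, phase_t = 25 mod 85 = 25
25 < 48 (green end) → GREEN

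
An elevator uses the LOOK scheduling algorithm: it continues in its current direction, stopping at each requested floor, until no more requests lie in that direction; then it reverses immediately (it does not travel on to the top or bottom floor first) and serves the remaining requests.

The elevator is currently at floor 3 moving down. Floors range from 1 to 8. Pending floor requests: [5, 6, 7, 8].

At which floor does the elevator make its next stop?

Answer: 5

Derivation:
Current floor: 3, direction: down
Requests above: [5, 6, 7, 8]
Requests below: []
Moving down but no requests below → reverse; nearest above is min([5, 6, 7, 8]) = 5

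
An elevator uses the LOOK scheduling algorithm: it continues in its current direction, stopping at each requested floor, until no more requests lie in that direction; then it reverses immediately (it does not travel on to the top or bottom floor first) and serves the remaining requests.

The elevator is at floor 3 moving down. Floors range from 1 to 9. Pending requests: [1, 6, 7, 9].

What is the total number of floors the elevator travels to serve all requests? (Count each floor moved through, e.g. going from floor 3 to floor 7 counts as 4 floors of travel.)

Answer: 10

Derivation:
Start at floor 3 moving down, LOOK stop order: [1, 6, 7, 9]
  3 → 1: |1-3| = 2, total = 2
  1 → 6: |6-1| = 5, total = 7
  6 → 7: |7-6| = 1, total = 8
  7 → 9: |9-7| = 2, total = 10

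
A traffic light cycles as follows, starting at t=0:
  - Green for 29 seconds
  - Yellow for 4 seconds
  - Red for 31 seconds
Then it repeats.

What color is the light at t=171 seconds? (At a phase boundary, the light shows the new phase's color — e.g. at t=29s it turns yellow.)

Cycle length = 29 + 4 + 31 = 64s
t = 171, phase_t = 171 mod 64 = 43
43 >= 33 → RED

Answer: red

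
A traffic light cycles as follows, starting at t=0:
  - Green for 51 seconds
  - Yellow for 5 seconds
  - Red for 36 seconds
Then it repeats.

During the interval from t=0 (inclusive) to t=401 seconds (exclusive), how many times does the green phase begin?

Answer: 5

Derivation:
Cycle = 51+5+36 = 92s
green phase starts at t = k*92 + 0 for k=0,1,2,...
Need k*92+0 < 401 → k < 4.359
k ∈ {0, ..., 4} → 5 starts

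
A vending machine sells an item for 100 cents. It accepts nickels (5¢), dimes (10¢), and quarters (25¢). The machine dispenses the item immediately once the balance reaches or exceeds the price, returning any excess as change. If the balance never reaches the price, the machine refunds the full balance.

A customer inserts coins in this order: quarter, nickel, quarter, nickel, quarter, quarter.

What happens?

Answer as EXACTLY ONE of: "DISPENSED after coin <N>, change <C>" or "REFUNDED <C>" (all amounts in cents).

Answer: DISPENSED after coin 6, change 10

Derivation:
Price: 100¢
Coin 1 (quarter, 25¢): balance = 25¢
Coin 2 (nickel, 5¢): balance = 30¢
Coin 3 (quarter, 25¢): balance = 55¢
Coin 4 (nickel, 5¢): balance = 60¢
Coin 5 (quarter, 25¢): balance = 85¢
Coin 6 (quarter, 25¢): balance = 110¢
  → balance >= price → DISPENSE, change = 110 - 100 = 10¢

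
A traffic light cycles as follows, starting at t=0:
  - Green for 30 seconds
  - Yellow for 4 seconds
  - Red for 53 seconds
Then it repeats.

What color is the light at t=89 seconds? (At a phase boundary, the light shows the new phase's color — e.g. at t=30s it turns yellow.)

Cycle length = 30 + 4 + 53 = 87s
t = 89, phase_t = 89 mod 87 = 2
2 < 30 (green end) → GREEN

Answer: green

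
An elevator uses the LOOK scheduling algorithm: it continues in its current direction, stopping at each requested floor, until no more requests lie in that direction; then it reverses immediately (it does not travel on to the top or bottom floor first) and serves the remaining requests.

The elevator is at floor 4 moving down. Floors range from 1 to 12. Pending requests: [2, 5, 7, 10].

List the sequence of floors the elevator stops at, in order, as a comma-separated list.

Current: 4, moving DOWN
Serve below first (descending): [2]
Then reverse, serve above (ascending): [5, 7, 10]

Answer: 2, 5, 7, 10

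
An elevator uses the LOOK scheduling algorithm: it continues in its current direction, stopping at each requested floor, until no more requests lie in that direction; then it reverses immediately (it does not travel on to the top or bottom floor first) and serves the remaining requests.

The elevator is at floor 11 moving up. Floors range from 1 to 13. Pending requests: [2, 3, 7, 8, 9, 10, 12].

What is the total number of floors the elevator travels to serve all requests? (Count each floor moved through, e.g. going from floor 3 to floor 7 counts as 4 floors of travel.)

Answer: 11

Derivation:
Start at floor 11 moving up, LOOK stop order: [12, 10, 9, 8, 7, 3, 2]
  11 → 12: |12-11| = 1, total = 1
  12 → 10: |10-12| = 2, total = 3
  10 → 9: |9-10| = 1, total = 4
  9 → 8: |8-9| = 1, total = 5
  8 → 7: |7-8| = 1, total = 6
  7 → 3: |3-7| = 4, total = 10
  3 → 2: |2-3| = 1, total = 11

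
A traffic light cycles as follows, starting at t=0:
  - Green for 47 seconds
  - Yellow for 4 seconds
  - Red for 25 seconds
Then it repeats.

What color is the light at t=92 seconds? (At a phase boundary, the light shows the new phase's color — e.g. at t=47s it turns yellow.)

Answer: green

Derivation:
Cycle length = 47 + 4 + 25 = 76s
t = 92, phase_t = 92 mod 76 = 16
16 < 47 (green end) → GREEN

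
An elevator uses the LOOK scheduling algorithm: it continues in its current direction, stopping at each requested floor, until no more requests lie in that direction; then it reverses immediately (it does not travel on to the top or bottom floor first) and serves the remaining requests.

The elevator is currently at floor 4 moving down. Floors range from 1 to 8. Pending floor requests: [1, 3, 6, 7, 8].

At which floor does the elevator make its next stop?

Answer: 3

Derivation:
Current floor: 4, direction: down
Requests above: [6, 7, 8]
Requests below: [1, 3]
Moving down and requests lie below → nearest below is max([1, 3]) = 3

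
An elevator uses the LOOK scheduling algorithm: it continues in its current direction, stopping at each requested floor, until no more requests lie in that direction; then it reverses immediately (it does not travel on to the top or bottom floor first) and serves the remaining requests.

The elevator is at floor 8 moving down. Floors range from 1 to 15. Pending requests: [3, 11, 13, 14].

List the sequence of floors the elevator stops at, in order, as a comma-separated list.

Current: 8, moving DOWN
Serve below first (descending): [3]
Then reverse, serve above (ascending): [11, 13, 14]

Answer: 3, 11, 13, 14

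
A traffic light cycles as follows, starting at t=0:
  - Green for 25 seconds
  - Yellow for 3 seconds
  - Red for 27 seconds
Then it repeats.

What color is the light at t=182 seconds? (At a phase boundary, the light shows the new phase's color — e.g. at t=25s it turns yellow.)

Cycle length = 25 + 3 + 27 = 55s
t = 182, phase_t = 182 mod 55 = 17
17 < 25 (green end) → GREEN

Answer: green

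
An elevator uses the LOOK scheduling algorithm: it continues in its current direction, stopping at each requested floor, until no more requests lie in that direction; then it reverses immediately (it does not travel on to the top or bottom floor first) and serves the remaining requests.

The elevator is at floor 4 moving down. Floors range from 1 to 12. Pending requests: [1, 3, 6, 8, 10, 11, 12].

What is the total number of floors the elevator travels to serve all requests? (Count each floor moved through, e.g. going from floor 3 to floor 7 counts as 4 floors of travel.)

Start at floor 4 moving down, LOOK stop order: [3, 1, 6, 8, 10, 11, 12]
  4 → 3: |3-4| = 1, total = 1
  3 → 1: |1-3| = 2, total = 3
  1 → 6: |6-1| = 5, total = 8
  6 → 8: |8-6| = 2, total = 10
  8 → 10: |10-8| = 2, total = 12
  10 → 11: |11-10| = 1, total = 13
  11 → 12: |12-11| = 1, total = 14

Answer: 14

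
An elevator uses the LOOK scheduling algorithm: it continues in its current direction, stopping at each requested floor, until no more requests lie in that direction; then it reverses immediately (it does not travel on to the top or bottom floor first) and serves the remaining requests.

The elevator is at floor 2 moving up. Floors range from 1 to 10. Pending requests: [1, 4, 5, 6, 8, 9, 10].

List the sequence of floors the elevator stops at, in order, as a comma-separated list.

Answer: 4, 5, 6, 8, 9, 10, 1

Derivation:
Current: 2, moving UP
Serve above first (ascending): [4, 5, 6, 8, 9, 10]
Then reverse, serve below (descending): [1]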